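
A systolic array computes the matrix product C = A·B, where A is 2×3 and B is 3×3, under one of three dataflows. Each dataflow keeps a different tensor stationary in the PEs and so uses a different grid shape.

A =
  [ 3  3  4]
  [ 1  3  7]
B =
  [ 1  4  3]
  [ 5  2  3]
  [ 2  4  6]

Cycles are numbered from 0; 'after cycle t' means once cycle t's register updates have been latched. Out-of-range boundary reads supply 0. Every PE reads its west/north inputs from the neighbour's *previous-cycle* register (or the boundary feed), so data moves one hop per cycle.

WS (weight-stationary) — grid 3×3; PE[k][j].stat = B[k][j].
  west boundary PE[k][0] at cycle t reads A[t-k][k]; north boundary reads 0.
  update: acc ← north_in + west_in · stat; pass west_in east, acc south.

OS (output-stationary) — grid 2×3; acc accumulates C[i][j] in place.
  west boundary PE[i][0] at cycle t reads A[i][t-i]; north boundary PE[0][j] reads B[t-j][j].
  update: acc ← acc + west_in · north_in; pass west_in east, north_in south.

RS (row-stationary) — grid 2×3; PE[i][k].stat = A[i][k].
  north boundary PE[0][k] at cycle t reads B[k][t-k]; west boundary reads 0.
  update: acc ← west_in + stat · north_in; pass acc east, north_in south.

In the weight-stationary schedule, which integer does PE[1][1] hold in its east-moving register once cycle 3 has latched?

WS on a 3×3 grid — tracing PE[1][1] and its feeders:
  c0 r0c1: 0 / 0 / 0
  c0 r1c0: 0 / 0 / 0
  c0 r1c1: 0 / 0 / 0
  c1 r0c1: 12 / 3 / 12
  c1 r1c0: 18 / 3 / 18
  c1 r1c1: 0 / 0 / 0
  c2 r0c1: 4 / 1 / 4
  c2 r1c0: 16 / 3 / 16
  c2 r1c1: 18 / 3 / 18
  c3 r0c1: 0 / 0 / 0
  c3 r1c0: 0 / 0 / 0
  c3 r1c1: 10 / 3 / 10

register = 3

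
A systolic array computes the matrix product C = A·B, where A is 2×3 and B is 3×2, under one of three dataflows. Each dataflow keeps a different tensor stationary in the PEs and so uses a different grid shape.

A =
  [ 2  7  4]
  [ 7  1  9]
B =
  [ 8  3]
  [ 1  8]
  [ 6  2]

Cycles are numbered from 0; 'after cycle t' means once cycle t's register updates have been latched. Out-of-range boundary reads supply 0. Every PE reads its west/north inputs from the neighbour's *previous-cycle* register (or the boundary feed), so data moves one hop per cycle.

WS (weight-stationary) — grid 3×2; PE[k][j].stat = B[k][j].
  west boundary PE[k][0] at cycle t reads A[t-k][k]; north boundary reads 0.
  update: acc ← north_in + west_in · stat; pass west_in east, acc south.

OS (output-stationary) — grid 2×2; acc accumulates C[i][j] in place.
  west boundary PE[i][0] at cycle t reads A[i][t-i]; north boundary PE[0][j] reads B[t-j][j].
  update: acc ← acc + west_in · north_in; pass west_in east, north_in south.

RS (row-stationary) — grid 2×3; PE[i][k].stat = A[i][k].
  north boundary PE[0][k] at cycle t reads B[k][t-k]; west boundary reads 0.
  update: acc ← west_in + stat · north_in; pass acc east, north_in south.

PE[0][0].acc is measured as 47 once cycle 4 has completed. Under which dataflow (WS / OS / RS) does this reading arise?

dataflow = OS

WS [3×2] PE[0][0] across cycles:
  t=0 PE[0][0]: acc=16 h=2 v=16
  t=1 PE[0][0]: acc=56 h=7 v=56
  t=2 PE[0][0]: acc=0 h=0 v=0
  t=3 PE[0][0]: acc=0 h=0 v=0
  t=4 PE[0][0]: acc=0 h=0 v=0
OS [2×2] PE[0][0] across cycles:
  t=0 PE[0][0]: acc=16 h=2 v=8
  t=1 PE[0][0]: acc=23 h=7 v=1
  t=2 PE[0][0]: acc=47 h=4 v=6
  t=3 PE[0][0]: acc=47 h=0 v=0
  t=4 PE[0][0]: acc=47 h=0 v=0
RS [2×3] PE[0][0] across cycles:
  t=0 PE[0][0]: acc=16 h=16 v=8
  t=1 PE[0][0]: acc=6 h=6 v=3
  t=2 PE[0][0]: acc=0 h=0 v=0
  t=3 PE[0][0]: acc=0 h=0 v=0
  t=4 PE[0][0]: acc=0 h=0 v=0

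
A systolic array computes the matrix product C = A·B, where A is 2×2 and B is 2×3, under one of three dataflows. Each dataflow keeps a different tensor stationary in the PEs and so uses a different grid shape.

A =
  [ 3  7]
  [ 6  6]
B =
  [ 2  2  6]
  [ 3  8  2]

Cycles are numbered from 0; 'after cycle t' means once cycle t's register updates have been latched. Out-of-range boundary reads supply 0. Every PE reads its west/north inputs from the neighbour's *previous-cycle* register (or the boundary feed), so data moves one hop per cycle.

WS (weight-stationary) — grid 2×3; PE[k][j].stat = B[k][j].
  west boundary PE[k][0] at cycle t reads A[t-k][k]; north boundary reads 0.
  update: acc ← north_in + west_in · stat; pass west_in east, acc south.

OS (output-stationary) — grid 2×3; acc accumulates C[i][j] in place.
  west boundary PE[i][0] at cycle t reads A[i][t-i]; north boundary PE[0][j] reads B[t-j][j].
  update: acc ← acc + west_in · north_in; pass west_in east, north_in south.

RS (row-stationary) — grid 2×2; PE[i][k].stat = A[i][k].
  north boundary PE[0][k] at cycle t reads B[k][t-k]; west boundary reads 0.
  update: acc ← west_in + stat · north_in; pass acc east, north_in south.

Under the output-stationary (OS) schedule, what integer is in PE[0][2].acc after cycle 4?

PE[0][2].acc = 32

Tracing OS — 2×3 array, target PE[0][2]:
  0: (0,1).acc=0  regs=<0,0>
  0: (0,2).acc=0  regs=<0,0>
  1: (0,1).acc=6  regs=<3,2>
  1: (0,2).acc=0  regs=<0,0>
  2: (0,1).acc=62  regs=<7,8>
  2: (0,2).acc=18  regs=<3,6>
  3: (0,1).acc=62  regs=<0,0>
  3: (0,2).acc=32  regs=<7,2>
  4: (0,1).acc=62  regs=<0,0>
  4: (0,2).acc=32  regs=<0,0>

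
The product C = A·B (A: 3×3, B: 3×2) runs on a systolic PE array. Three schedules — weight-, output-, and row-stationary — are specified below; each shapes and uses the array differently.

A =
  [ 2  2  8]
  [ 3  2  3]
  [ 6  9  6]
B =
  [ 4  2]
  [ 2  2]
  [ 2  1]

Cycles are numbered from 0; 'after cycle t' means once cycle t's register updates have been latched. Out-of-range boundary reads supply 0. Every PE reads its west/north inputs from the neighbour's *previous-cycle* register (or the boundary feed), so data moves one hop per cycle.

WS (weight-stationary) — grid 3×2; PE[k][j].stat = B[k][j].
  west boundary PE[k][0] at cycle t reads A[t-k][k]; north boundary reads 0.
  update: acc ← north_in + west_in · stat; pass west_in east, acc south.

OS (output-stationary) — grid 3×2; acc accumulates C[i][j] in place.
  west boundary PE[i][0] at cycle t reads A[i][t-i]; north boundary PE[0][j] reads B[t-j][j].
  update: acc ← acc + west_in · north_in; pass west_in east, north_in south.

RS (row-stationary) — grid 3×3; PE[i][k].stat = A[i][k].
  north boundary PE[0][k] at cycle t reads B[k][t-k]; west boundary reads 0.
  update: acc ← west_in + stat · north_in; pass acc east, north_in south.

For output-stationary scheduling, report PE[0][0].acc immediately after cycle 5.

Tracing OS — 3×2 array, target PE[0][0]:
  after 0 — PE[0][0] acc=8, pass-E 2, pass-S 4
  after 1 — PE[0][0] acc=12, pass-E 2, pass-S 2
  after 2 — PE[0][0] acc=28, pass-E 8, pass-S 2
  after 3 — PE[0][0] acc=28, pass-E 0, pass-S 0
  after 4 — PE[0][0] acc=28, pass-E 0, pass-S 0
  after 5 — PE[0][0] acc=28, pass-E 0, pass-S 0

PE[0][0].acc = 28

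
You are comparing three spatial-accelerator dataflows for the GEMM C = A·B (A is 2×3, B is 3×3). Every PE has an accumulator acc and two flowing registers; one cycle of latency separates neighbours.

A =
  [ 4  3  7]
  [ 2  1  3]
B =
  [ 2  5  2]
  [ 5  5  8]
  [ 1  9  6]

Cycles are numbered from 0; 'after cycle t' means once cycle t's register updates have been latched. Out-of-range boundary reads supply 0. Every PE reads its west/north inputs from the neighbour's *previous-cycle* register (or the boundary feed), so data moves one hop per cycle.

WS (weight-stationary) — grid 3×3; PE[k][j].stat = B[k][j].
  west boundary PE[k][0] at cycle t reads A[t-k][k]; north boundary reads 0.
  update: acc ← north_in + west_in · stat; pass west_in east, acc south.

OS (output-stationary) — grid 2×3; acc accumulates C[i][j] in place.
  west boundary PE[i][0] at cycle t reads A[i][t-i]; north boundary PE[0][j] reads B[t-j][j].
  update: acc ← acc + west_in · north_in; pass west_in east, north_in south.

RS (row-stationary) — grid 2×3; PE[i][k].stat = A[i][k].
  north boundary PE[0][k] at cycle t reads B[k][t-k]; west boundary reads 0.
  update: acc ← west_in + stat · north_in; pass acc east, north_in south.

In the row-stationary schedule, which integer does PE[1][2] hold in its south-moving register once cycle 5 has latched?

register = 6

Tracing RS — 2×3 array, target PE[1][2]:
  step 0 · PE0,2: acc=0; fwd→0 fwd↓0
  step 0 · PE1,1: acc=0; fwd→0 fwd↓0
  step 0 · PE1,2: acc=0; fwd→0 fwd↓0
  step 1 · PE0,2: acc=0; fwd→0 fwd↓0
  step 1 · PE1,1: acc=0; fwd→0 fwd↓0
  step 1 · PE1,2: acc=0; fwd→0 fwd↓0
  step 2 · PE0,2: acc=30; fwd→30 fwd↓1
  step 2 · PE1,1: acc=9; fwd→9 fwd↓5
  step 2 · PE1,2: acc=0; fwd→0 fwd↓0
  step 3 · PE0,2: acc=98; fwd→98 fwd↓9
  step 3 · PE1,1: acc=15; fwd→15 fwd↓5
  step 3 · PE1,2: acc=12; fwd→12 fwd↓1
  step 4 · PE0,2: acc=74; fwd→74 fwd↓6
  step 4 · PE1,1: acc=12; fwd→12 fwd↓8
  step 4 · PE1,2: acc=42; fwd→42 fwd↓9
  step 5 · PE0,2: acc=0; fwd→0 fwd↓0
  step 5 · PE1,1: acc=0; fwd→0 fwd↓0
  step 5 · PE1,2: acc=30; fwd→30 fwd↓6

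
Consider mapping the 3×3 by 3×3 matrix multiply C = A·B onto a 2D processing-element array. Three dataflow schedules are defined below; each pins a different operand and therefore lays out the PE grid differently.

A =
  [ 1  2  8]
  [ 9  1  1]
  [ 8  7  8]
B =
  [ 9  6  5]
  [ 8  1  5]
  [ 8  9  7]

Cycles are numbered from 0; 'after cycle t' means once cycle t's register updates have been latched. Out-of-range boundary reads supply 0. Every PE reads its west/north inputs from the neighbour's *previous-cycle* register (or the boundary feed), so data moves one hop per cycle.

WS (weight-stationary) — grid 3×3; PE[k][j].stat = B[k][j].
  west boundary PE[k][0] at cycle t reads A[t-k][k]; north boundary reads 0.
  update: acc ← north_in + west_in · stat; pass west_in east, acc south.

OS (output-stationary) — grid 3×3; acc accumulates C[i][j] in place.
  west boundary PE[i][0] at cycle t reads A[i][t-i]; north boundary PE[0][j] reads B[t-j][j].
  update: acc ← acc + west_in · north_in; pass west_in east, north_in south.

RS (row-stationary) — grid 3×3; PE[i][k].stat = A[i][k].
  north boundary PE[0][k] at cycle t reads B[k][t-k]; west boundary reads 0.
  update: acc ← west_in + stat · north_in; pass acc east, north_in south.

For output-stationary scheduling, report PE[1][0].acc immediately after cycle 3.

PE[1][0].acc = 97

Tracing OS — 3×3 array, target PE[1][0]:
  [0] (0,0) acc=9 (h:1 v:9)
  [0] (1,0) acc=0 (h:0 v:0)
  [1] (0,0) acc=25 (h:2 v:8)
  [1] (1,0) acc=81 (h:9 v:9)
  [2] (0,0) acc=89 (h:8 v:8)
  [2] (1,0) acc=89 (h:1 v:8)
  [3] (0,0) acc=89 (h:0 v:0)
  [3] (1,0) acc=97 (h:1 v:8)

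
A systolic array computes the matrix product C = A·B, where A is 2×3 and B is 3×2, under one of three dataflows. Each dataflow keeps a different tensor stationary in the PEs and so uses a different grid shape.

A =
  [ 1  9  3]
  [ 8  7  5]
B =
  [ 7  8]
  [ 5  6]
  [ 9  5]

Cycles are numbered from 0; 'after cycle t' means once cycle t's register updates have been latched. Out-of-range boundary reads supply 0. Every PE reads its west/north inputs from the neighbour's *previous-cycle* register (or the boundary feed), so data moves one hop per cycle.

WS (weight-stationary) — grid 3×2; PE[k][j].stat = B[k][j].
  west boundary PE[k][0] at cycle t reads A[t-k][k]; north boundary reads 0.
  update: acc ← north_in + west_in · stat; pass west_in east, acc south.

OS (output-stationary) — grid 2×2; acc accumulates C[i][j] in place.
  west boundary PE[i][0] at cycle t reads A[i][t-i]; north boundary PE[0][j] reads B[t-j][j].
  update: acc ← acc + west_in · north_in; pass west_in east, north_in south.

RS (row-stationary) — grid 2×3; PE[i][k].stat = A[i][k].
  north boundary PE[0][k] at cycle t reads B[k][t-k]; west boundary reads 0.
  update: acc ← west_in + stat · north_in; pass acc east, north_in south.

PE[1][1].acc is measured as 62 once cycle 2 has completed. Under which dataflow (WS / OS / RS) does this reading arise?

dataflow = WS

— WS: 3×2; PE[1][1] trace:
  0: (1,1).acc=0  regs=<0,0>
  1: (1,1).acc=0  regs=<0,0>
  2: (1,1).acc=62  regs=<9,62>
— OS: 2×2; PE[1][1] trace:
  0: (1,1).acc=0  regs=<0,0>
  1: (1,1).acc=0  regs=<0,0>
  2: (1,1).acc=64  regs=<8,8>
— RS: 2×3; PE[1][1] trace:
  0: (1,1).acc=0  regs=<0,0>
  1: (1,1).acc=0  regs=<0,0>
  2: (1,1).acc=91  regs=<91,5>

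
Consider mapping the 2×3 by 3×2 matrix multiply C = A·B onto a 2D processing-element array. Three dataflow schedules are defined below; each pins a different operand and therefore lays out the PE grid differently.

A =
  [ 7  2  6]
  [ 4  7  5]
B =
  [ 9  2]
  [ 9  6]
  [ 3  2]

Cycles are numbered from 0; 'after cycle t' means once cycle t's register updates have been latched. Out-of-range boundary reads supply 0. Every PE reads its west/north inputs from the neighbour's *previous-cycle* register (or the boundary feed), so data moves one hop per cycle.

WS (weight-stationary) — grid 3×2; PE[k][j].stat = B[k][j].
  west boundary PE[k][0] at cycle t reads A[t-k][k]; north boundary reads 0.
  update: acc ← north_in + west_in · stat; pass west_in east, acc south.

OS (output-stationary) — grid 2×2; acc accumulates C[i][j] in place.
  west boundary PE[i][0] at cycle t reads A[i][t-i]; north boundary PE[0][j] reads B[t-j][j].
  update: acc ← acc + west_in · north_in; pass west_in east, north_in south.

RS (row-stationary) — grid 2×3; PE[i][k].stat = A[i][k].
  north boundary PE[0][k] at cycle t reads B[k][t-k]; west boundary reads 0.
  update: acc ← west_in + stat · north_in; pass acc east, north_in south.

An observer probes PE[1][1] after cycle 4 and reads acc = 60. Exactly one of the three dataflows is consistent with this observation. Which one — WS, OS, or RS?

dataflow = OS

WS (3×2 grid), PE[1][1]:
  0: (1,1).acc=0  regs=<0,0>
  1: (1,1).acc=0  regs=<0,0>
  2: (1,1).acc=26  regs=<2,26>
  3: (1,1).acc=50  regs=<7,50>
  4: (1,1).acc=0  regs=<0,0>
OS (2×2 grid), PE[1][1]:
  0: (1,1).acc=0  regs=<0,0>
  1: (1,1).acc=0  regs=<0,0>
  2: (1,1).acc=8  regs=<4,2>
  3: (1,1).acc=50  regs=<7,6>
  4: (1,1).acc=60  regs=<5,2>
RS (2×3 grid), PE[1][1]:
  0: (1,1).acc=0  regs=<0,0>
  1: (1,1).acc=0  regs=<0,0>
  2: (1,1).acc=99  regs=<99,9>
  3: (1,1).acc=50  regs=<50,6>
  4: (1,1).acc=0  regs=<0,0>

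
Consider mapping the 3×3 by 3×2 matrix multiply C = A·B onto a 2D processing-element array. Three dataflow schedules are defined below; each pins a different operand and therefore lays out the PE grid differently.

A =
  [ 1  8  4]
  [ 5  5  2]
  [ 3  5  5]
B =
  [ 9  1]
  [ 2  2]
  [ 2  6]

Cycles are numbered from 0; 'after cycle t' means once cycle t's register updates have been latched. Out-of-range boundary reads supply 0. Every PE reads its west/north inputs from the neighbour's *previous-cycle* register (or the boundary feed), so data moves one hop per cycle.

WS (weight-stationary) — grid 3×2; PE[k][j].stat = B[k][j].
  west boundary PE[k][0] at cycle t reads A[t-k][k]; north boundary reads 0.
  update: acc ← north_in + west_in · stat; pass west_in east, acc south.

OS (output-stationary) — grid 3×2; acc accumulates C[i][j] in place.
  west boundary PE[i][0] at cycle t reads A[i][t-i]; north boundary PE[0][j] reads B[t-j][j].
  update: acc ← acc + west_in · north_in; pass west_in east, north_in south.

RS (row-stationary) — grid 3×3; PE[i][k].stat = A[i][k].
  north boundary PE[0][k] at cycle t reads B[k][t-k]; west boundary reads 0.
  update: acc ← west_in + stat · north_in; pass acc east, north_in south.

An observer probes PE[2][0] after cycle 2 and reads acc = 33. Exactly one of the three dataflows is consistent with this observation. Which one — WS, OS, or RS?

WS [3×2] PE[2][0] across cycles:
  0: (2,0).acc=0  regs=<0,0>
  1: (2,0).acc=0  regs=<0,0>
  2: (2,0).acc=33  regs=<4,33>
OS [3×2] PE[2][0] across cycles:
  0: (2,0).acc=0  regs=<0,0>
  1: (2,0).acc=0  regs=<0,0>
  2: (2,0).acc=27  regs=<3,9>
RS [3×3] PE[2][0] across cycles:
  0: (2,0).acc=0  regs=<0,0>
  1: (2,0).acc=0  regs=<0,0>
  2: (2,0).acc=27  regs=<27,9>

dataflow = WS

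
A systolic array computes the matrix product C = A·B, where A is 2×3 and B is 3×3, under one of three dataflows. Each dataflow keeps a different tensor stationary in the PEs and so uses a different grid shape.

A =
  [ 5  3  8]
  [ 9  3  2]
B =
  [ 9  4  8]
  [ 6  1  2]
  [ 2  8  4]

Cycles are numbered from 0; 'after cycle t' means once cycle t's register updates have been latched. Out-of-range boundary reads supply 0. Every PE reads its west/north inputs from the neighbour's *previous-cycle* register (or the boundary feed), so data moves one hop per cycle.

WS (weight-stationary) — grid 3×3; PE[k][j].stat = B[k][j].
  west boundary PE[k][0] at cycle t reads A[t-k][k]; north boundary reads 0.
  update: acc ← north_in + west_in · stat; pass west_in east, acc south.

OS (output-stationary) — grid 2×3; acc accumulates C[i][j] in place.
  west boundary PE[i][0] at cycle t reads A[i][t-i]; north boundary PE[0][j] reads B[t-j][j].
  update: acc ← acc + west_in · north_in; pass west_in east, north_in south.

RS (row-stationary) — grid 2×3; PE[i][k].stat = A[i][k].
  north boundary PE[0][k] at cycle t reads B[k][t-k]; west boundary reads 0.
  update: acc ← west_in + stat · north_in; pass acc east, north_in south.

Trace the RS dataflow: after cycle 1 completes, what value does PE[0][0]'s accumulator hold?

PE[0][0].acc = 20

RS 2×3: PE[0][0] cycle-by-cycle (with neighbour feeds):
  [0] (0,0) acc=45 (h:45 v:9)
  [1] (0,0) acc=20 (h:20 v:4)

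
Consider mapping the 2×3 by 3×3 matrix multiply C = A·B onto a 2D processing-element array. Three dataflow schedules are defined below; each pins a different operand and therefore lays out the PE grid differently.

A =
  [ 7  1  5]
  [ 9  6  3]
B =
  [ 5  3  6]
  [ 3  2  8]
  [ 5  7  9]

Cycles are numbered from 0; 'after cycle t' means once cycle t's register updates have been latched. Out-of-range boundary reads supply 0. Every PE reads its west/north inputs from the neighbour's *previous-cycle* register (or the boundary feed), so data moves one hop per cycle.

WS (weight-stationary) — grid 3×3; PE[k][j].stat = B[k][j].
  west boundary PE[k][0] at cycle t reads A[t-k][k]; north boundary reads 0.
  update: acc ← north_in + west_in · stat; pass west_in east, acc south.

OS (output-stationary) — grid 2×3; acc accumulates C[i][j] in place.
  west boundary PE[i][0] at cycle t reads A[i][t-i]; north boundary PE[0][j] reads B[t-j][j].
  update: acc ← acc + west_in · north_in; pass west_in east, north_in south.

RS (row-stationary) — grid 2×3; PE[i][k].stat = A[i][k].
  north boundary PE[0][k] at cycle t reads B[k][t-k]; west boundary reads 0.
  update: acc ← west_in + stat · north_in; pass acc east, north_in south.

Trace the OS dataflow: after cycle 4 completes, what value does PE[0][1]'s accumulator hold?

OS 2×3: PE[0][1] cycle-by-cycle (with neighbour feeds):
  0: (0,0).acc=35  regs=<7,5>
  0: (0,1).acc=0  regs=<0,0>
  1: (0,0).acc=38  regs=<1,3>
  1: (0,1).acc=21  regs=<7,3>
  2: (0,0).acc=63  regs=<5,5>
  2: (0,1).acc=23  regs=<1,2>
  3: (0,0).acc=63  regs=<0,0>
  3: (0,1).acc=58  regs=<5,7>
  4: (0,0).acc=63  regs=<0,0>
  4: (0,1).acc=58  regs=<0,0>

PE[0][1].acc = 58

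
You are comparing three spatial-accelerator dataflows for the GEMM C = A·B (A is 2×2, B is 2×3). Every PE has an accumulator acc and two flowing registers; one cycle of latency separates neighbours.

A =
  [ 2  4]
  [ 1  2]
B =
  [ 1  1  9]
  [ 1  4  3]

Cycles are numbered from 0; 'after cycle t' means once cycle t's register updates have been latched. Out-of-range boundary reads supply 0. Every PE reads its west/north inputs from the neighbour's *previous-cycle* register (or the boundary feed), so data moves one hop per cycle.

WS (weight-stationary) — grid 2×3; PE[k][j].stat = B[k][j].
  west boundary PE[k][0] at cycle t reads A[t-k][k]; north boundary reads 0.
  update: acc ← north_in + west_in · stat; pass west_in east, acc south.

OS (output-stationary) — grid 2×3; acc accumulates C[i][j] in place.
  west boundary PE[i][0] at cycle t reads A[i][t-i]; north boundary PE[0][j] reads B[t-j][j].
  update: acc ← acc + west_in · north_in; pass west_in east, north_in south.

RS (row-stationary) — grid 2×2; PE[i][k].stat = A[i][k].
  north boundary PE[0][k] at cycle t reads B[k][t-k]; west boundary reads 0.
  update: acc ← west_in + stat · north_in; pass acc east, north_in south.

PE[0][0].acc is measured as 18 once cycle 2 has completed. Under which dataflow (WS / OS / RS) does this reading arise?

WS [2×3] PE[0][0] across cycles:
  [0] (0,0) acc=2 (h:2 v:2)
  [1] (0,0) acc=1 (h:1 v:1)
  [2] (0,0) acc=0 (h:0 v:0)
OS [2×3] PE[0][0] across cycles:
  [0] (0,0) acc=2 (h:2 v:1)
  [1] (0,0) acc=6 (h:4 v:1)
  [2] (0,0) acc=6 (h:0 v:0)
RS [2×2] PE[0][0] across cycles:
  [0] (0,0) acc=2 (h:2 v:1)
  [1] (0,0) acc=2 (h:2 v:1)
  [2] (0,0) acc=18 (h:18 v:9)

dataflow = RS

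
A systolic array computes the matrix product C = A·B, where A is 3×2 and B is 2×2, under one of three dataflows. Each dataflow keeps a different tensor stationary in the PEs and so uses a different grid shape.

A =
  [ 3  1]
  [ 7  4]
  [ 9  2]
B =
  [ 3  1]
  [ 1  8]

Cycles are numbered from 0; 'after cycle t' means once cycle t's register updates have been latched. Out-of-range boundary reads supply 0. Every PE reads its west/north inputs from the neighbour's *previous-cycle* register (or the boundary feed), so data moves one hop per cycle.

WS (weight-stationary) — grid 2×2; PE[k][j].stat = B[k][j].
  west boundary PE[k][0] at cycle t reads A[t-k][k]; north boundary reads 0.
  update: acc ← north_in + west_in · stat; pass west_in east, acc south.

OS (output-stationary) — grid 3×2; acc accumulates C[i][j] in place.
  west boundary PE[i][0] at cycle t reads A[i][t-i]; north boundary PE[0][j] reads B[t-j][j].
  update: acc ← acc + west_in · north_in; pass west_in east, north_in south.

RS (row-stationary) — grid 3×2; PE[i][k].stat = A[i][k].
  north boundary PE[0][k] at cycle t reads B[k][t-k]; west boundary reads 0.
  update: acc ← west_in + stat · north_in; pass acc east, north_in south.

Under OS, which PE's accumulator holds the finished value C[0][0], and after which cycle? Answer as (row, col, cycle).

Under OS, C[0][0] lands at PE[0][0]:
  step 0 · PE0,0: acc=9; fwd→3 fwd↓3
  step 1 · PE0,0: acc=10; fwd→1 fwd↓1

(row, col, cycle) = (0, 0, 1)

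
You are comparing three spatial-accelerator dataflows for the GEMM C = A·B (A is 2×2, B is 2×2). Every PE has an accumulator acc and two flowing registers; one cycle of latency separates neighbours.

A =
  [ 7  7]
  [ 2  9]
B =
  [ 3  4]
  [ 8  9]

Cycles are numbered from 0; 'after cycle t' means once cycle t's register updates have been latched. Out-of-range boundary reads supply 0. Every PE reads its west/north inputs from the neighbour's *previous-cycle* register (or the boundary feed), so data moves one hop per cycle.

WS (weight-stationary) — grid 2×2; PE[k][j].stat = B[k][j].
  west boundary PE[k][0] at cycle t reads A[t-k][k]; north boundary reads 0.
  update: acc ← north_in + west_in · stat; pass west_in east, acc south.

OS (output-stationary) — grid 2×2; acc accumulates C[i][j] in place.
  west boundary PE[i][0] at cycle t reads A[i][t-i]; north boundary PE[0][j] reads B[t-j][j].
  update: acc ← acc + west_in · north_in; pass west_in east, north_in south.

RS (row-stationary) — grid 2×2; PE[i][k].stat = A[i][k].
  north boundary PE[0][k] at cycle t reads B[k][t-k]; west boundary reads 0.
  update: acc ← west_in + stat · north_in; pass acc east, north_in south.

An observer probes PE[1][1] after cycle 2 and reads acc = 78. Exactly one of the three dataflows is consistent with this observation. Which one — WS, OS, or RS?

— WS: 2×2; PE[1][1] trace:
  [0] (1,1) acc=0 (h:0 v:0)
  [1] (1,1) acc=0 (h:0 v:0)
  [2] (1,1) acc=91 (h:7 v:91)
— OS: 2×2; PE[1][1] trace:
  [0] (1,1) acc=0 (h:0 v:0)
  [1] (1,1) acc=0 (h:0 v:0)
  [2] (1,1) acc=8 (h:2 v:4)
— RS: 2×2; PE[1][1] trace:
  [0] (1,1) acc=0 (h:0 v:0)
  [1] (1,1) acc=0 (h:0 v:0)
  [2] (1,1) acc=78 (h:78 v:8)

dataflow = RS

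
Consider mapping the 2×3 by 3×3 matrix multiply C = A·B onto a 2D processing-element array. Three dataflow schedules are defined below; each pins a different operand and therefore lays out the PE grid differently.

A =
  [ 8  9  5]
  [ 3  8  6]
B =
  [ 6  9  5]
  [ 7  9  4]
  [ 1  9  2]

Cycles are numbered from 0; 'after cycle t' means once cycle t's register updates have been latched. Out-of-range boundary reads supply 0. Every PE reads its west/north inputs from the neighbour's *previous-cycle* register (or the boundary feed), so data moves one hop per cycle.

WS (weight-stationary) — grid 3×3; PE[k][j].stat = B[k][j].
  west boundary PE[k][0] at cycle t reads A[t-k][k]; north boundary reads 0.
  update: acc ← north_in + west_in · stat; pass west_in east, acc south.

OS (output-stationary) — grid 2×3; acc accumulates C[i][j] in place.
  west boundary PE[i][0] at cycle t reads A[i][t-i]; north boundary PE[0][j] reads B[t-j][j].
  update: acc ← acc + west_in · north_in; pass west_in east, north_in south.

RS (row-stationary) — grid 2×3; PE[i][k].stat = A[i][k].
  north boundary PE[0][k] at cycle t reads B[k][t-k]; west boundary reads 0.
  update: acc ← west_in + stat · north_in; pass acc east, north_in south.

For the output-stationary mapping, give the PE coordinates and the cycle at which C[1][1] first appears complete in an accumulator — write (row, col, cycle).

(row, col, cycle) = (1, 1, 4)

Under OS, C[1][1] lands at PE[1][1]:
  t=0 PE[1][1]: acc=0 h=0 v=0
  t=1 PE[1][1]: acc=0 h=0 v=0
  t=2 PE[1][1]: acc=27 h=3 v=9
  t=3 PE[1][1]: acc=99 h=8 v=9
  t=4 PE[1][1]: acc=153 h=6 v=9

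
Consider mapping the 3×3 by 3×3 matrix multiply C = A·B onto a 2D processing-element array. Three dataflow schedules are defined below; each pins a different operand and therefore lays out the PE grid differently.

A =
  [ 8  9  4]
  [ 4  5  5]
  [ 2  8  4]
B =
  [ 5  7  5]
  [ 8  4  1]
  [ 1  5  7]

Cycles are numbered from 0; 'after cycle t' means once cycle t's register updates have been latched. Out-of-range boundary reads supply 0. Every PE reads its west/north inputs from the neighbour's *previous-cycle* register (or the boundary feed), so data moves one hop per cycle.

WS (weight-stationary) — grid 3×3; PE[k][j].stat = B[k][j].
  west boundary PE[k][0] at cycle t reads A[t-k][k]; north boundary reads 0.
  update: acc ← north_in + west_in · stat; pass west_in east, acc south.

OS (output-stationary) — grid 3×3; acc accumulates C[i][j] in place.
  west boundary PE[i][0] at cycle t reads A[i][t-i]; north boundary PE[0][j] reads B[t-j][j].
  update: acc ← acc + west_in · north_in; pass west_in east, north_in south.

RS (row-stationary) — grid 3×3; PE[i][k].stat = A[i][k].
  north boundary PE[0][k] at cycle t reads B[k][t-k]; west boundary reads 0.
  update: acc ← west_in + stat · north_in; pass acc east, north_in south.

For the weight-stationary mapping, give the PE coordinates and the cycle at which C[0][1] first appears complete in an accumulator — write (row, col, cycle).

(row, col, cycle) = (2, 1, 3)

Under WS, C[0][1] lands at PE[2][1]:
  c0 r2c1: 0 / 0 / 0
  c1 r2c1: 0 / 0 / 0
  c2 r2c1: 0 / 0 / 0
  c3 r2c1: 112 / 4 / 112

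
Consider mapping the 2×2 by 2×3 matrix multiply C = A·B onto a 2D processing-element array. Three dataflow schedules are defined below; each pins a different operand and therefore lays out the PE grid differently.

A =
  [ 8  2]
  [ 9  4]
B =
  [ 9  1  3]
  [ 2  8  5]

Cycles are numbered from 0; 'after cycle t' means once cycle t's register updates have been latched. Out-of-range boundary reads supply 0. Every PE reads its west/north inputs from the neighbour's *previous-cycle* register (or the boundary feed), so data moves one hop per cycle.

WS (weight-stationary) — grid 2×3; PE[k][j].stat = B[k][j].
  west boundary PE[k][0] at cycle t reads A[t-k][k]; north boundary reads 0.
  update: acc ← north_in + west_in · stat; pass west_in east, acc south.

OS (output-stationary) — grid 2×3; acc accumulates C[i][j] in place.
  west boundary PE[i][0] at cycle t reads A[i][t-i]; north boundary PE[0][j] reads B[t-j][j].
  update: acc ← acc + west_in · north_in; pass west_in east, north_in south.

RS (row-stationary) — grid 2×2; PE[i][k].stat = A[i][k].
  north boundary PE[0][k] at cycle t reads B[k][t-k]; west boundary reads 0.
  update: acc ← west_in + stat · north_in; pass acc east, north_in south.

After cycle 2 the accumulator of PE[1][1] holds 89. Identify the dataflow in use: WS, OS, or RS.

dataflow = RS

WS (2×3 grid), PE[1][1]:
  c0 r1c1: 0 / 0 / 0
  c1 r1c1: 0 / 0 / 0
  c2 r1c1: 24 / 2 / 24
OS (2×3 grid), PE[1][1]:
  c0 r1c1: 0 / 0 / 0
  c1 r1c1: 0 / 0 / 0
  c2 r1c1: 9 / 9 / 1
RS (2×2 grid), PE[1][1]:
  c0 r1c1: 0 / 0 / 0
  c1 r1c1: 0 / 0 / 0
  c2 r1c1: 89 / 89 / 2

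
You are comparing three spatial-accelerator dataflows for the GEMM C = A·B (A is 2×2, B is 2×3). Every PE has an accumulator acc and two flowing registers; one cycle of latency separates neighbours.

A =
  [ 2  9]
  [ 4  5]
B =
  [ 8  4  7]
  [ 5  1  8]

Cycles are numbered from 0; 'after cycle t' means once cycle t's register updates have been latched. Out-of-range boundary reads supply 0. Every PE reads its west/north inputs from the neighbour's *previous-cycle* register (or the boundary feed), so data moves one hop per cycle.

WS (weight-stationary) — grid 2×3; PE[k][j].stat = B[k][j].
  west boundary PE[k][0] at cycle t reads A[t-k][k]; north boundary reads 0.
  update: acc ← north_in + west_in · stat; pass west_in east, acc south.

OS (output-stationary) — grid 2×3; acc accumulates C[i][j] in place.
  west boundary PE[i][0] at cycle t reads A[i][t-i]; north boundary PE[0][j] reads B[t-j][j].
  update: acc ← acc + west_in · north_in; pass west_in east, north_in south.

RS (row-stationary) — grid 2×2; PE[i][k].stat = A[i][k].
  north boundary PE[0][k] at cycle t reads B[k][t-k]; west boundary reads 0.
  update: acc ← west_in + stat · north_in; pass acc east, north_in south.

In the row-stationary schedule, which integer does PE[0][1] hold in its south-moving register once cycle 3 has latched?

RS on a 2×2 grid — tracing PE[0][1] and its feeders:
  c0 r0c0: 16 / 16 / 8
  c0 r0c1: 0 / 0 / 0
  c1 r0c0: 8 / 8 / 4
  c1 r0c1: 61 / 61 / 5
  c2 r0c0: 14 / 14 / 7
  c2 r0c1: 17 / 17 / 1
  c3 r0c0: 0 / 0 / 0
  c3 r0c1: 86 / 86 / 8

register = 8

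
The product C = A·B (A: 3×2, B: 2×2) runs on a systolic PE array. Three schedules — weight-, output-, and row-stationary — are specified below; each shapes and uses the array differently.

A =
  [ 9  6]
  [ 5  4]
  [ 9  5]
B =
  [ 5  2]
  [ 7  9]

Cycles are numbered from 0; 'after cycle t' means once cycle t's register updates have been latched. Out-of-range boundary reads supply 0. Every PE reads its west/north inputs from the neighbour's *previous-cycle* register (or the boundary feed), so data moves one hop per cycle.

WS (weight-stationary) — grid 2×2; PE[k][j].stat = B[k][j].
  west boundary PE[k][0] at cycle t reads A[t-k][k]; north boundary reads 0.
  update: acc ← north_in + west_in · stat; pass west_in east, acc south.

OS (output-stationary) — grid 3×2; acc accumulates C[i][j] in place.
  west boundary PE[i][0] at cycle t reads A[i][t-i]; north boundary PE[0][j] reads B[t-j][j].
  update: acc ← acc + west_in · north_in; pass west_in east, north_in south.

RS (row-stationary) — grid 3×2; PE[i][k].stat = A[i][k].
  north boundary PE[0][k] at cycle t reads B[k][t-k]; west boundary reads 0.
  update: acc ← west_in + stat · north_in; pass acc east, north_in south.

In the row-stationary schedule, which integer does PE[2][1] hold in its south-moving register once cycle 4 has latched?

RS on a 3×2 grid — tracing PE[2][1] and its feeders:
  t=0 PE[1][1]: acc=0 h=0 v=0
  t=0 PE[2][0]: acc=0 h=0 v=0
  t=0 PE[2][1]: acc=0 h=0 v=0
  t=1 PE[1][1]: acc=0 h=0 v=0
  t=1 PE[2][0]: acc=0 h=0 v=0
  t=1 PE[2][1]: acc=0 h=0 v=0
  t=2 PE[1][1]: acc=53 h=53 v=7
  t=2 PE[2][0]: acc=45 h=45 v=5
  t=2 PE[2][1]: acc=0 h=0 v=0
  t=3 PE[1][1]: acc=46 h=46 v=9
  t=3 PE[2][0]: acc=18 h=18 v=2
  t=3 PE[2][1]: acc=80 h=80 v=7
  t=4 PE[1][1]: acc=0 h=0 v=0
  t=4 PE[2][0]: acc=0 h=0 v=0
  t=4 PE[2][1]: acc=63 h=63 v=9

register = 9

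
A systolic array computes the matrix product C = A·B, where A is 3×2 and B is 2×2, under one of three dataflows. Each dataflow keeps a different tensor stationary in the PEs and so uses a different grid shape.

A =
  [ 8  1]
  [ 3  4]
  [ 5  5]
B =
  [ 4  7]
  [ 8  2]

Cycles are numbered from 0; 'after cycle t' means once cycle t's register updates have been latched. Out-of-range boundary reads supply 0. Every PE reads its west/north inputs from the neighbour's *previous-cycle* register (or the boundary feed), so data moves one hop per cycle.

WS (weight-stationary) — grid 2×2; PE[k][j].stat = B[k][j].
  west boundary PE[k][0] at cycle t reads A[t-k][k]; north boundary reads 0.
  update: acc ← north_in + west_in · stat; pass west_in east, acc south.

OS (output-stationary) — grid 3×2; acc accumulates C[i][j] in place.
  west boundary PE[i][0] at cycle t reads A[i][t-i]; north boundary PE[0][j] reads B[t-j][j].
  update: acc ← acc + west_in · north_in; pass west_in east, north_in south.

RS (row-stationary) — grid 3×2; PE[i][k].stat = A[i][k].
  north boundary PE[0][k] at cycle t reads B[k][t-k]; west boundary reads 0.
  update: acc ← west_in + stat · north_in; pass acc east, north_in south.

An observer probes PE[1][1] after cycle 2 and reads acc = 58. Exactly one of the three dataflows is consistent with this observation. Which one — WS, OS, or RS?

dataflow = WS

WS (2×2 grid), PE[1][1]:
  @0  [1,1]  acc 0  |  →0  ↓0
  @1  [1,1]  acc 0  |  →0  ↓0
  @2  [1,1]  acc 58  |  →1  ↓58
OS (3×2 grid), PE[1][1]:
  @0  [1,1]  acc 0  |  →0  ↓0
  @1  [1,1]  acc 0  |  →0  ↓0
  @2  [1,1]  acc 21  |  →3  ↓7
RS (3×2 grid), PE[1][1]:
  @0  [1,1]  acc 0  |  →0  ↓0
  @1  [1,1]  acc 0  |  →0  ↓0
  @2  [1,1]  acc 44  |  →44  ↓8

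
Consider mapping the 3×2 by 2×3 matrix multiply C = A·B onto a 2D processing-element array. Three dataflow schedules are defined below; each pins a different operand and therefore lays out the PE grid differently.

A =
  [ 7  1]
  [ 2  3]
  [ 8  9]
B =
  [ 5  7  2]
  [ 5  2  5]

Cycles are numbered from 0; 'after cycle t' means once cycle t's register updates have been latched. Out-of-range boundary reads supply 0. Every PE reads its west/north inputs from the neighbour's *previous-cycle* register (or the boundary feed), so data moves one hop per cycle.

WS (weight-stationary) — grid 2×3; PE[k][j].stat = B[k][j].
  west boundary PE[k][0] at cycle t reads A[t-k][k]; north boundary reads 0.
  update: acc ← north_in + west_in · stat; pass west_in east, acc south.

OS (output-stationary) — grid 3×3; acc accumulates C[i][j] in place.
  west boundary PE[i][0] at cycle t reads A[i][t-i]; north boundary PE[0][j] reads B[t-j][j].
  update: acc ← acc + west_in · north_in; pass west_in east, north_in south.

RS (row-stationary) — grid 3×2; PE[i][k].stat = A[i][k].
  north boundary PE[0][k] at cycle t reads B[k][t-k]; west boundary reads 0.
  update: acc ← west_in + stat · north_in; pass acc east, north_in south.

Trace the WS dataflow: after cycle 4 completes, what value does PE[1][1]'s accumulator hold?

WS on a 2×3 grid — tracing PE[1][1] and its feeders:
  t=0 PE[0][1]: acc=0 h=0 v=0
  t=0 PE[1][0]: acc=0 h=0 v=0
  t=0 PE[1][1]: acc=0 h=0 v=0
  t=1 PE[0][1]: acc=49 h=7 v=49
  t=1 PE[1][0]: acc=40 h=1 v=40
  t=1 PE[1][1]: acc=0 h=0 v=0
  t=2 PE[0][1]: acc=14 h=2 v=14
  t=2 PE[1][0]: acc=25 h=3 v=25
  t=2 PE[1][1]: acc=51 h=1 v=51
  t=3 PE[0][1]: acc=56 h=8 v=56
  t=3 PE[1][0]: acc=85 h=9 v=85
  t=3 PE[1][1]: acc=20 h=3 v=20
  t=4 PE[0][1]: acc=0 h=0 v=0
  t=4 PE[1][0]: acc=0 h=0 v=0
  t=4 PE[1][1]: acc=74 h=9 v=74

PE[1][1].acc = 74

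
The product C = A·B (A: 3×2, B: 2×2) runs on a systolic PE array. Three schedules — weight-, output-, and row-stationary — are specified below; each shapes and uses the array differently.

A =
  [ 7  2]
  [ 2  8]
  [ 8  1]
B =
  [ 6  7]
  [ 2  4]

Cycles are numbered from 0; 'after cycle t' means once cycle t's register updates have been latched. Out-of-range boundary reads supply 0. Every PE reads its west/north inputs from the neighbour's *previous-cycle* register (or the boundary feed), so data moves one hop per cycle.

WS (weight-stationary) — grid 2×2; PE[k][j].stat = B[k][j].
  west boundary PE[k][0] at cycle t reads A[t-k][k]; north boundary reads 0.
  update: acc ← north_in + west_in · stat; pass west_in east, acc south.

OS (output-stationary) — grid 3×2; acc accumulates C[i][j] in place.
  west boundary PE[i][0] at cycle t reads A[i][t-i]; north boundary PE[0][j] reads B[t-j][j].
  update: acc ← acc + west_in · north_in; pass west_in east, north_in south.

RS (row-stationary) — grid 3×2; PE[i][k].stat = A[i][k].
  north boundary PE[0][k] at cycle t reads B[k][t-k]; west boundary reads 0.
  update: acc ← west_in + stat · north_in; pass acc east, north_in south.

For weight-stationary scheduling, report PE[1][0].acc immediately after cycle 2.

WS (2×2). Following PE[1][0] plus its west/north inputs:
  0: (0,0).acc=42  regs=<7,42>
  0: (1,0).acc=0  regs=<0,0>
  1: (0,0).acc=12  regs=<2,12>
  1: (1,0).acc=46  regs=<2,46>
  2: (0,0).acc=48  regs=<8,48>
  2: (1,0).acc=28  regs=<8,28>

PE[1][0].acc = 28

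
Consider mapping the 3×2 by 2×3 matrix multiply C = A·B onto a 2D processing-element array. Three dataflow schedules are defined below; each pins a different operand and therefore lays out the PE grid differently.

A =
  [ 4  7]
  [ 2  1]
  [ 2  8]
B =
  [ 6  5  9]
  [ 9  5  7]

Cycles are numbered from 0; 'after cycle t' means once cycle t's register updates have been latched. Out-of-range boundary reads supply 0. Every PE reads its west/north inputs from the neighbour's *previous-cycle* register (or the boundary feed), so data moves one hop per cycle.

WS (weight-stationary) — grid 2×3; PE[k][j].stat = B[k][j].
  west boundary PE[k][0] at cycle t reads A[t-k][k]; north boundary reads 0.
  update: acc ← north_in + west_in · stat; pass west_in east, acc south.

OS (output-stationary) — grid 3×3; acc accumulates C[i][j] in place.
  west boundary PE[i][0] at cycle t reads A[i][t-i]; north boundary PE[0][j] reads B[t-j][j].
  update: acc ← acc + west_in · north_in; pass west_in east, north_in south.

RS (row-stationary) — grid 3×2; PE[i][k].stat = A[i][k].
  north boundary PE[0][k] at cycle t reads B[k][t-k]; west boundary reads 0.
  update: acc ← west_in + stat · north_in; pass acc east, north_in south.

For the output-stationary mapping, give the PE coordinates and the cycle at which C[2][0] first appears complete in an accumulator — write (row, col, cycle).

OS — PE[2][0] is where C[2][0] collects:
  0: (2,0).acc=0  regs=<0,0>
  1: (2,0).acc=0  regs=<0,0>
  2: (2,0).acc=12  regs=<2,6>
  3: (2,0).acc=84  regs=<8,9>

(row, col, cycle) = (2, 0, 3)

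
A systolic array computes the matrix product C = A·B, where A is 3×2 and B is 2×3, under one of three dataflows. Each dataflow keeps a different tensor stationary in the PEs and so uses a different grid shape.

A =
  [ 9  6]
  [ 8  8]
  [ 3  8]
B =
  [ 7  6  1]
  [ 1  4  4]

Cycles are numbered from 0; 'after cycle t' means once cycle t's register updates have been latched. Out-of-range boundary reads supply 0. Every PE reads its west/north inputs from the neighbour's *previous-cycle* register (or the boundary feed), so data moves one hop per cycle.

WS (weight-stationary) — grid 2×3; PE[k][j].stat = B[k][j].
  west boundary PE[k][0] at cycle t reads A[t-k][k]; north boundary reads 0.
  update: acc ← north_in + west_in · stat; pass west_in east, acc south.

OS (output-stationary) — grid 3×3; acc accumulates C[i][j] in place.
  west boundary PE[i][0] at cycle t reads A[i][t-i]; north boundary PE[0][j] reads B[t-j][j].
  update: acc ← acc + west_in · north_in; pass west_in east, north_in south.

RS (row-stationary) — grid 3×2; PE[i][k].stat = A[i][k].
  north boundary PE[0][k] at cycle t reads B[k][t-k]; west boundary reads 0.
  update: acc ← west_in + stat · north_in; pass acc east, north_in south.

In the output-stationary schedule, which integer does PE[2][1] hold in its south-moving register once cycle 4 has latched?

register = 4

Tracing OS — 3×3 array, target PE[2][1]:
  after 0 — PE[1][1] acc=0, pass-E 0, pass-S 0
  after 0 — PE[2][0] acc=0, pass-E 0, pass-S 0
  after 0 — PE[2][1] acc=0, pass-E 0, pass-S 0
  after 1 — PE[1][1] acc=0, pass-E 0, pass-S 0
  after 1 — PE[2][0] acc=0, pass-E 0, pass-S 0
  after 1 — PE[2][1] acc=0, pass-E 0, pass-S 0
  after 2 — PE[1][1] acc=48, pass-E 8, pass-S 6
  after 2 — PE[2][0] acc=21, pass-E 3, pass-S 7
  after 2 — PE[2][1] acc=0, pass-E 0, pass-S 0
  after 3 — PE[1][1] acc=80, pass-E 8, pass-S 4
  after 3 — PE[2][0] acc=29, pass-E 8, pass-S 1
  after 3 — PE[2][1] acc=18, pass-E 3, pass-S 6
  after 4 — PE[1][1] acc=80, pass-E 0, pass-S 0
  after 4 — PE[2][0] acc=29, pass-E 0, pass-S 0
  after 4 — PE[2][1] acc=50, pass-E 8, pass-S 4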